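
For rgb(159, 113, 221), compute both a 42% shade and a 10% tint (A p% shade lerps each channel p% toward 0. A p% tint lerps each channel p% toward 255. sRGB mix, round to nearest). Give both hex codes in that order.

42% shade:
  R: 159 + 0.42×(0−159) = 159 − 66.78 = 92.22 → 92
  G: 113 + 0.42×(0−113) = 113 − 47.46 = 65.54 → 66
  B: 221 + 0.42×(0−221) = 221 − 92.82 = 128.18 → 128
  → #5C4280
10% tint:
  R: 159 + 0.1×(255−159) = 159 + 9.6 = 168.6 → 169
  G: 113 + 0.1×(255−113) = 113 + 14.2 = 127.2 → 127
  B: 221 + 0.1×(255−221) = 221 + 3.4 = 224.4 → 224
  → #A97FE0

#5C4280, #A97FE0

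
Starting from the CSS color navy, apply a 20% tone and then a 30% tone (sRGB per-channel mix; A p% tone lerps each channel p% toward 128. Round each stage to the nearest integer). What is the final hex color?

#393980

CSS navy is rgb(0, 0, 128).
Per channel, c → c + 0.2(128 − c):
  R: 0 + 25.6 = 25.6 → 26
  G: 0 + 0.2×(128−0) = 0 + 25.6 = 25.6 → 26
  B: 128 + 0 = 128 → 128
After the tone: rgb(26, 26, 128) = #1a1a80.
A 30% tone moves each channel 30% toward 128:
  R: 26 + 30.6 = 56.6 → 57
  G: 26 + 0.3×(128−26) = 26 + 30.6 = 56.6 → 57
  B: 128 + 0 = 128 → 128
rgb(57, 57, 128) = #393980.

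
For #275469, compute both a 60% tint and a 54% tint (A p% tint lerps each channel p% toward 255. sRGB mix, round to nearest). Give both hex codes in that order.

#275469 is rgb(39, 84, 105).
60% tint:
  R: 39 + 129.6 = 168.6 → 169
  G: 84 + 0.6×(255−84) = 84 + 102.6 = 186.6 → 187
  B: 105 + 90 = 195 → 195
  → #A9BBC3
54% tint:
  R: 39 + 0.54×(255−39) = 39 + 116.64 = 155.64 → 156
  G: 84 + 92.34 = 176.34 → 176
  B: 105 + 0.54×(255−105) = 105 + 81 = 186 → 186
  → #9CB0BA

#A9BBC3, #9CB0BA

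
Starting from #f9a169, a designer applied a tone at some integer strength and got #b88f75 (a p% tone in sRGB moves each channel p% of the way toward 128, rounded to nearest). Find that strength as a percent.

#f9a169 is rgb(249, 161, 105); #b88f75 is rgb(184, 143, 117).
On the R channel (widest range): 184 ≈ 249 + (p/100)(128 − 249), so p ≈ 100×(184 − 249)/(128 − 249) = -6500/-121 = 53.72.
p = 54 reproduces all three channels after rounding.

54%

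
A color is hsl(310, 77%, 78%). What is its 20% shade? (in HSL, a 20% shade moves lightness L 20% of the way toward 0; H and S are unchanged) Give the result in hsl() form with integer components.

hsl(310, 77%, 62%)

L moves 20% from 78 toward 0: 78 − 15.6 = 62.4 → 62.
H and S are unchanged.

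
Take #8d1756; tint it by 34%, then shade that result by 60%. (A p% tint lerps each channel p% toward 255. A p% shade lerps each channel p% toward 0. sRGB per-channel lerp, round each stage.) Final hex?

#482939

#8d1756 is rgb(141, 23, 86).
Lerp each channel 34% toward 255:
  R: 141 + 38.76 = 179.76 → 180
  G: 23 + 0.34×(255−23) = 23 + 78.88 = 101.88 → 102
  B: 86 + 0.34×(255−86) = 86 + 57.46 = 143.46 → 143
After the tint: rgb(180, 102, 143) = #b4668f.
Lerp each channel 60% toward 0:
  R: 180 + 0.6×(0−180) = 180 − 108 = 72 → 72
  G: 102 + 0.6×(0−102) = 102 − 61.2 = 40.8 → 41
  B: 143 + 0.6×(0−143) = 143 − 85.8 = 57.2 → 57
rgb(72, 41, 57) = #482939.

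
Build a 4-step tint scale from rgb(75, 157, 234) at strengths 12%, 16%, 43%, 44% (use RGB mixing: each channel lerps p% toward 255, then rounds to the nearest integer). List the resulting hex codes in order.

#61a9ed, #68aded, #98c7f3, #9ac8f3

12%: (75 + 21.6 = 96.6→97, 157 + 11.76 = 168.76→169, 234 + 2.52 = 236.52→237) → #61a9ed
16%: (75 + 28.8 = 103.8→104, 157 + 15.68 = 172.68→173, 234 + 3.36 = 237.36→237) → #68aded
43%: (75 + 77.4 = 152.4→152, 157 + 42.14 = 199.14→199, 234 + 9.03 = 243.03→243) → #98c7f3
44%: (75 + 79.2 = 154.2→154, 157 + 43.12 = 200.12→200, 234 + 9.24 = 243.24→243) → #9ac8f3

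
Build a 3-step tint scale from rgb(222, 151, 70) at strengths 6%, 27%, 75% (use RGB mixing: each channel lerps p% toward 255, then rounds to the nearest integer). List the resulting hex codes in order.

#e09d51, #e7b378, #f7e5d1

6%: (222 + 1.98 = 223.98→224, 151 + 6.24 = 157.24→157, 70 + 11.1 = 81.1→81) → #e09d51
27%: (222 + 8.91 = 230.91→231, 151 + 28.08 = 179.08→179, 70 + 49.95 = 119.95→120) → #e7b378
75%: (222 + 24.75 = 246.75→247, 151 + 78 = 229→229, 70 + 138.75 = 208.75→209) → #f7e5d1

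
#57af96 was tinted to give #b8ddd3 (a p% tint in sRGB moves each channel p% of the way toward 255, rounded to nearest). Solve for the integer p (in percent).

58%

#57af96 is rgb(87, 175, 150); #b8ddd3 is rgb(184, 221, 211).
On the R channel (widest range): 184 ≈ 87 + (p/100)(255 − 87), so p ≈ 100×(184 − 87)/(255 − 87) = 9700/168 = 57.74.
p = 58 reproduces all three channels after rounding.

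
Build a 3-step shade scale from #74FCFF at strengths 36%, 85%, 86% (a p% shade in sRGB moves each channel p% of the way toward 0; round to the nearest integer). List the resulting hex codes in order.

#4AA1A3, #112626, #102324

#74FCFF is rgb(116, 252, 255).
36%: (116 − 41.76 = 74.24→74, 252 − 90.72 = 161.28→161, 255 − 91.8 = 163.2→163) → #4AA1A3
85%: (116 − 98.6 = 17.4→17, 252 − 214.2 = 37.8→38, 255 − 216.75 = 38.25→38) → #112626
86%: (116 − 99.76 = 16.24→16, 252 − 216.72 = 35.28→35, 255 − 219.3 = 35.7→36) → #102324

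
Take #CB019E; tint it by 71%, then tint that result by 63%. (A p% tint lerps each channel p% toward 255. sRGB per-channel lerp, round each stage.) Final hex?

#CB019E is rgb(203, 1, 158).
Lerp each channel 71% toward 255:
  R: 203 + 0.71×(255−203) = 203 + 36.92 = 239.92 → 240
  G: 1 + 0.71×(255−1) = 1 + 180.34 = 181.34 → 181
  B: 158 + 0.71×(255−158) = 158 + 68.87 = 226.87 → 227
After the tint: rgb(240, 181, 227) = #F0B5E3.
Per channel, c → c + 0.63(255 − c):
  R: 240 + 9.45 = 249.45 → 249
  G: 181 + 46.62 = 227.62 → 228
  B: 227 + 0.63×(255−227) = 227 + 17.64 = 244.64 → 245
rgb(249, 228, 245) = #F9E4F5.

#F9E4F5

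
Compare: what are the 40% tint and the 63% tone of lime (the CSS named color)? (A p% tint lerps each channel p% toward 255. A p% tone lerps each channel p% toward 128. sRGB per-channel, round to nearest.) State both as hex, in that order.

#66FF66, #51AF51

CSS lime is rgb(0, 255, 0).
40% tint:
  R: 0 + 102 = 102 → 102
  G: 255 + 0 = 255 → 255
  B: 0 + 102 = 102 → 102
  → #66FF66
63% tone:
  R: 0 + 80.64 = 80.64 → 81
  G: 255 + 0.63×(128−255) = 255 − 80.01 = 174.99 → 175
  B: 0 + 0.63×(128−0) = 0 + 80.64 = 80.64 → 81
  → #51AF51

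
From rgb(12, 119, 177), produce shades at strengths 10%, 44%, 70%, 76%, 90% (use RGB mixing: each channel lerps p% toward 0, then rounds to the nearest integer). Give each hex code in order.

10%: (12 − 1.2 = 10.8→11, 119 − 11.9 = 107.1→107, 177 − 17.7 = 159.3→159) → #0B6B9F
44%: (12 − 5.28 = 6.72→7, 119 − 52.36 = 66.64→67, 177 − 77.88 = 99.12→99) → #074363
70%: (12 − 8.4 = 3.6→4, 119 − 83.3 = 35.7→36, 177 − 123.9 = 53.1→53) → #042435
76%: (12 − 9.12 = 2.88→3, 119 − 90.44 = 28.56→29, 177 − 134.52 = 42.48→42) → #031D2A
90%: (12 − 10.8 = 1.2→1, 119 − 107.1 = 11.9→12, 177 − 159.3 = 17.7→18) → #010C12

#0B6B9F, #074363, #042435, #031D2A, #010C12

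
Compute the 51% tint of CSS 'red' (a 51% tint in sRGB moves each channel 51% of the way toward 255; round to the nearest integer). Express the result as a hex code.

CSS red is rgb(255, 0, 0).
Lerp each channel 51% toward 255:
  R: 255 + 0 = 255 → 255
  G: 0 + 130.05 = 130.05 → 130
  B: 0 + 0.51×(255−0) = 0 + 130.05 = 130.05 → 130
rgb(255, 130, 130) = #FF8282.

#FF8282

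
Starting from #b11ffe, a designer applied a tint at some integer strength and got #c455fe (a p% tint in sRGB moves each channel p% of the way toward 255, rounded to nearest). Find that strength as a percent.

#b11ffe is rgb(177, 31, 254); #c455fe is rgb(196, 85, 254).
On the G channel (widest range): 85 ≈ 31 + (p/100)(255 − 31), so p ≈ 100×(85 − 31)/(255 − 31) = 5400/224 = 24.11.
p = 24 reproduces all three channels after rounding.

24%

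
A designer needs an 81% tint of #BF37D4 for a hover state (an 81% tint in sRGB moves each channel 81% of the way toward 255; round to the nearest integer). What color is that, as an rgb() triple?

rgb(243, 217, 247)

#BF37D4 is rgb(191, 55, 212).
Lerp each channel 81% toward 255:
  R: 191 + 0.81×(255−191) = 191 + 51.84 = 242.84 → 243
  G: 55 + 0.81×(255−55) = 55 + 162 = 217 → 217
  B: 212 + 34.83 = 246.83 → 247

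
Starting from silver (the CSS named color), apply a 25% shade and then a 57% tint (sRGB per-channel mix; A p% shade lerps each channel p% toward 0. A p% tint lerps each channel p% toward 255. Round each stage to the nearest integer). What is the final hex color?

CSS silver is rgb(192, 192, 192).
Per channel, c → c + 0.25(0 − c):
  R: 192 − 48 = 144 → 144
  G: 192 − 48 = 144 → 144
  B: 192 − 48 = 144 → 144
After the shade: rgb(144, 144, 144) = #909090.
Per channel, c → c + 0.57(255 − c):
  R: 144 + 0.57×(255−144) = 144 + 63.27 = 207.27 → 207
  G: 144 + 0.57×(255−144) = 144 + 63.27 = 207.27 → 207
  B: 144 + 0.57×(255−144) = 144 + 63.27 = 207.27 → 207
rgb(207, 207, 207) = #CFCFCF.

#CFCFCF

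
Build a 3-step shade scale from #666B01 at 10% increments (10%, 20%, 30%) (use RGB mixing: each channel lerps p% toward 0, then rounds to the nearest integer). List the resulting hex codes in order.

#666B01 is rgb(102, 107, 1).
10%: (102 − 10.2 = 91.8→92, 107 − 10.7 = 96.3→96, 1→1) → #5C6001
20%: (102 − 20.4 = 81.6→82, 107 − 21.4 = 85.6→86, 1→1) → #525601
30%: (102 − 30.6 = 71.4→71, 107 − 32.1 = 74.9→75, 1→1) → #474B01

#5C6001, #525601, #474B01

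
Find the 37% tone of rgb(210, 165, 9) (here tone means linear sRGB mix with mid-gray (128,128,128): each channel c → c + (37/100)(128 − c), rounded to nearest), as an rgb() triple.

Lerp each channel 37% toward 128:
  R: 210 − 30.34 = 179.66 → 180
  G: 165 + 0.37×(128−165) = 165 − 13.69 = 151.31 → 151
  B: 9 + 0.37×(128−9) = 9 + 44.03 = 53.03 → 53

rgb(180, 151, 53)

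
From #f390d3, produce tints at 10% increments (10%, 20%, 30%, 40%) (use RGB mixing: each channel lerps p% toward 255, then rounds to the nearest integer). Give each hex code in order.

#f390d3 is rgb(243, 144, 211).
10%: (243 + 1.2 = 244.2→244, 144 + 11.1 = 155.1→155, 211 + 4.4 = 215.4→215) → #f49bd7
20%: (243 + 2.4 = 245.4→245, 144 + 22.2 = 166.2→166, 211 + 8.8 = 219.8→220) → #f5a6dc
30%: (243 + 3.6 = 246.6→247, 144 + 33.3 = 177.3→177, 211 + 13.2 = 224.2→224) → #f7b1e0
40%: (243 + 4.8 = 247.8→248, 144 + 44.4 = 188.4→188, 211 + 17.6 = 228.6→229) → #f8bce5

#f49bd7, #f5a6dc, #f7b1e0, #f8bce5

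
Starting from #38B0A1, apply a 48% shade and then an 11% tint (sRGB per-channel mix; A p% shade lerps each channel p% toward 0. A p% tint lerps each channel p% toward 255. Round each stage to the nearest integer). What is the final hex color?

#366E67

#38B0A1 is rgb(56, 176, 161).
A 48% shade moves each channel 48% toward 0:
  R: 56 − 26.88 = 29.12 → 29
  G: 176 − 84.48 = 91.52 → 92
  B: 161 + 0.48×(0−161) = 161 − 77.28 = 83.72 → 84
After the shade: rgb(29, 92, 84) = #1D5C54.
Lerp each channel 11% toward 255:
  R: 29 + 24.86 = 53.86 → 54
  G: 92 + 17.93 = 109.93 → 110
  B: 84 + 0.11×(255−84) = 84 + 18.81 = 102.81 → 103
rgb(54, 110, 103) = #366E67.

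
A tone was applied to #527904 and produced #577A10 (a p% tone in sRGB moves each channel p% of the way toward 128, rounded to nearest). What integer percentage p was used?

10%

#527904 is rgb(82, 121, 4); #577A10 is rgb(87, 122, 16).
On the B channel (widest range): 16 ≈ 4 + (p/100)(128 − 4), so p ≈ 100×(16 − 4)/(128 − 4) = 1200/124 = 9.68.
p = 10 reproduces all three channels after rounding.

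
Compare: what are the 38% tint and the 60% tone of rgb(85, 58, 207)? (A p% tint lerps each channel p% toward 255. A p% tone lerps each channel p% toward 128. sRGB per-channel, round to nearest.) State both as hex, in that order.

38% tint:
  R: 85 + 0.38×(255−85) = 85 + 64.6 = 149.6 → 150
  G: 58 + 74.86 = 132.86 → 133
  B: 207 + 18.24 = 225.24 → 225
  → #9685E1
60% tone:
  R: 85 + 0.6×(128−85) = 85 + 25.8 = 110.8 → 111
  G: 58 + 0.6×(128−58) = 58 + 42 = 100 → 100
  B: 207 + 0.6×(128−207) = 207 − 47.4 = 159.6 → 160
  → #6F64A0

#9685E1, #6F64A0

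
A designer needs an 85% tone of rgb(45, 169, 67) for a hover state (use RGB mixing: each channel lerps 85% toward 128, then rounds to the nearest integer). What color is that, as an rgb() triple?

rgb(116, 134, 119)

An 85% tone moves each channel 85% toward 128:
  R: 45 + 0.85×(128−45) = 45 + 70.55 = 115.55 → 116
  G: 169 + 0.85×(128−169) = 169 − 34.85 = 134.15 → 134
  B: 67 + 0.85×(128−67) = 67 + 51.85 = 118.85 → 119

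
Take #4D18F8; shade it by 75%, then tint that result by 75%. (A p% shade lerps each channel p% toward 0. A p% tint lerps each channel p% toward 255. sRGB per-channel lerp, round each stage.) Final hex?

#4D18F8 is rgb(77, 24, 248).
Per channel, c → c + 0.75(0 − c):
  R: 77 + 0.75×(0−77) = 77 − 57.75 = 19.25 → 19
  G: 24 − 18 = 6 → 6
  B: 248 + 0.75×(0−248) = 248 − 186 = 62 → 62
After the shade: rgb(19, 6, 62) = #13063E.
Lerp each channel 75% toward 255:
  R: 19 + 177 = 196 → 196
  G: 6 + 0.75×(255−6) = 6 + 186.75 = 192.75 → 193
  B: 62 + 144.75 = 206.75 → 207
rgb(196, 193, 207) = #C4C1CF.

#C4C1CF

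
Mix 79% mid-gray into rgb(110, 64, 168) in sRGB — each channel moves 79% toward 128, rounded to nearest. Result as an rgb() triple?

A 79% tone moves each channel 79% toward 128:
  R: 110 + 0.79×(128−110) = 110 + 14.22 = 124.22 → 124
  G: 64 + 0.79×(128−64) = 64 + 50.56 = 114.56 → 115
  B: 168 + 0.79×(128−168) = 168 − 31.6 = 136.4 → 136

rgb(124, 115, 136)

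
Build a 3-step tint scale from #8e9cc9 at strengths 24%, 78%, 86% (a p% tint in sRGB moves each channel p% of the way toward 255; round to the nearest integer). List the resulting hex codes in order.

#8e9cc9 is rgb(142, 156, 201).
24%: (142 + 27.12 = 169.12→169, 156 + 23.76 = 179.76→180, 201 + 12.96 = 213.96→214) → #a9b4d6
78%: (142 + 88.14 = 230.14→230, 156 + 77.22 = 233.22→233, 201 + 42.12 = 243.12→243) → #e6e9f3
86%: (142 + 97.18 = 239.18→239, 156 + 85.14 = 241.14→241, 201 + 46.44 = 247.44→247) → #eff1f7

#a9b4d6, #e6e9f3, #eff1f7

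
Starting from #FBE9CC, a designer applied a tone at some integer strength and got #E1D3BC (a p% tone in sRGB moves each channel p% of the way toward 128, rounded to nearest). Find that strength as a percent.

#FBE9CC is rgb(251, 233, 204); #E1D3BC is rgb(225, 211, 188).
On the R channel (widest range): 225 ≈ 251 + (p/100)(128 − 251), so p ≈ 100×(225 − 251)/(128 − 251) = -2600/-123 = 21.14.
p = 21 reproduces all three channels after rounding.

21%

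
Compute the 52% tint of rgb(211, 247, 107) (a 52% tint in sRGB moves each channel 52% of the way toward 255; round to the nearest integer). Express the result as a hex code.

#eafbb8

Per channel, c → c + 0.52(255 − c):
  R: 211 + 22.88 = 233.88 → 234
  G: 247 + 0.52×(255−247) = 247 + 4.16 = 251.16 → 251
  B: 107 + 0.52×(255−107) = 107 + 76.96 = 183.96 → 184
rgb(234, 251, 184) = #eafbb8.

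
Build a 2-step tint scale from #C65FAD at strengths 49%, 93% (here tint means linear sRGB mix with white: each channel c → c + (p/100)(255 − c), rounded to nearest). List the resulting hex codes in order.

#E2ADD5, #FBF4F9

#C65FAD is rgb(198, 95, 173).
49%: (198 + 27.93 = 225.93→226, 95 + 78.4 = 173.4→173, 173 + 40.18 = 213.18→213) → #E2ADD5
93%: (198 + 53.01 = 251.01→251, 95 + 148.8 = 243.8→244, 173 + 76.26 = 249.26→249) → #FBF4F9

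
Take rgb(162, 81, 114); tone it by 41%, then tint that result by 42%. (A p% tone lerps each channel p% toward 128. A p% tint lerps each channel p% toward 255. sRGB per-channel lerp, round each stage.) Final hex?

#C1A5B1

A 41% tone moves each channel 41% toward 128:
  R: 162 + 0.41×(128−162) = 162 − 13.94 = 148.06 → 148
  G: 81 + 0.41×(128−81) = 81 + 19.27 = 100.27 → 100
  B: 114 + 5.74 = 119.74 → 120
After the tone: rgb(148, 100, 120) = #946478.
Per channel, c → c + 0.42(255 − c):
  R: 148 + 44.94 = 192.94 → 193
  G: 100 + 65.1 = 165.1 → 165
  B: 120 + 56.7 = 176.7 → 177
rgb(193, 165, 177) = #C1A5B1.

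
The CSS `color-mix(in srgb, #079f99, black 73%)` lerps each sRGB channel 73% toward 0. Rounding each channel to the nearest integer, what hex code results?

#022b29

#079f99 is rgb(7, 159, 153).
Lerp each channel 73% toward 0:
  R: 7 + 0.73×(0−7) = 7 − 5.11 = 1.89 → 2
  G: 159 − 116.07 = 42.93 → 43
  B: 153 + 0.73×(0−153) = 153 − 111.69 = 41.31 → 41
rgb(2, 43, 41) = #022b29.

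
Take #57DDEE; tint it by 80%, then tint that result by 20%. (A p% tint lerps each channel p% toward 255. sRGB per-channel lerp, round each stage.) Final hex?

#57DDEE is rgb(87, 221, 238).
An 80% tint moves each channel 80% toward 255:
  R: 87 + 0.8×(255−87) = 87 + 134.4 = 221.4 → 221
  G: 221 + 27.2 = 248.2 → 248
  B: 238 + 13.6 = 251.6 → 252
After the tint: rgb(221, 248, 252) = #DDF8FC.
Per channel, c → c + 0.2(255 − c):
  R: 221 + 6.8 = 227.8 → 228
  G: 248 + 1.4 = 249.4 → 249
  B: 252 + 0.6 = 252.6 → 253
rgb(228, 249, 253) = #E4F9FD.

#E4F9FD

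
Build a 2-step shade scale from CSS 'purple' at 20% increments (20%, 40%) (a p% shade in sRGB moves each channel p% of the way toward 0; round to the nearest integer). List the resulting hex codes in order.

CSS purple is rgb(128, 0, 128).
20%: (128 − 25.6 = 102.4→102, 0→0, 128 − 25.6 = 102.4→102) → #660066
40%: (128 − 51.2 = 76.8→77, 0→0, 128 − 51.2 = 76.8→77) → #4D004D

#660066, #4D004D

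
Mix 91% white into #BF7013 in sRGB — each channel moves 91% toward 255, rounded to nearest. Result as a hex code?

#BF7013 is rgb(191, 112, 19).
Lerp each channel 91% toward 255:
  R: 191 + 58.24 = 249.24 → 249
  G: 112 + 0.91×(255−112) = 112 + 130.13 = 242.13 → 242
  B: 19 + 0.91×(255−19) = 19 + 214.76 = 233.76 → 234
rgb(249, 242, 234) = #F9F2EA.

#F9F2EA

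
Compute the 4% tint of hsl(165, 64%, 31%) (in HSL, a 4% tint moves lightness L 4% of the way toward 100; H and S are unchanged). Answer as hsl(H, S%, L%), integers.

hsl(165, 64%, 34%)

L moves 4% from 31 toward 100: 31 + 2.76 = 33.76 → 34.
H and S are unchanged.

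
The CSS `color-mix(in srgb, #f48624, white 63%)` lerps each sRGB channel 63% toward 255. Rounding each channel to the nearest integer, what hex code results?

#fbd2ae

#f48624 is rgb(244, 134, 36).
A 63% tint moves each channel 63% toward 255:
  R: 244 + 0.63×(255−244) = 244 + 6.93 = 250.93 → 251
  G: 134 + 76.23 = 210.23 → 210
  B: 36 + 0.63×(255−36) = 36 + 137.97 = 173.97 → 174
rgb(251, 210, 174) = #fbd2ae.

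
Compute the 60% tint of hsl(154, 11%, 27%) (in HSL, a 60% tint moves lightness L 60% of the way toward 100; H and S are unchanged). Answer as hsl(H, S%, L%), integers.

L moves 60% from 27 toward 100: 27 + 43.8 = 70.8 → 71.
H and S are unchanged.

hsl(154, 11%, 71%)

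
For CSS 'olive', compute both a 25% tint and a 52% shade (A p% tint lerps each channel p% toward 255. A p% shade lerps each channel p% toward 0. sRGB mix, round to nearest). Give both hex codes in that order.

#a0a040, #3d3d00

CSS olive is rgb(128, 128, 0).
25% tint:
  R: 128 + 0.25×(255−128) = 128 + 31.75 = 159.75 → 160
  G: 128 + 31.75 = 159.75 → 160
  B: 0 + 0.25×(255−0) = 0 + 63.75 = 63.75 → 64
  → #a0a040
52% shade:
  R: 128 + 0.52×(0−128) = 128 − 66.56 = 61.44 → 61
  G: 128 − 66.56 = 61.44 → 61
  B: 0 + 0.52×(0−0) = 0 + 0 = 0 → 0
  → #3d3d00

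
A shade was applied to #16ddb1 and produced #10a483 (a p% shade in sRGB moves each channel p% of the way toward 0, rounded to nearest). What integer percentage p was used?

26%

#16ddb1 is rgb(22, 221, 177); #10a483 is rgb(16, 164, 131).
On the G channel (widest range): 164 ≈ 221 + (p/100)(0 − 221), so p ≈ 100×(164 − 221)/(0 − 221) = -5700/-221 = 25.79.
p = 26 reproduces all three channels after rounding.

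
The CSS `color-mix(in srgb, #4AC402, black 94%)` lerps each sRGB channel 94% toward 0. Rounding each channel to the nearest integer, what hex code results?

#4AC402 is rgb(74, 196, 2).
A 94% shade moves each channel 94% toward 0:
  R: 74 − 69.56 = 4.44 → 4
  G: 196 + 0.94×(0−196) = 196 − 184.24 = 11.76 → 12
  B: 2 − 1.88 = 0.12 → 0
rgb(4, 12, 0) = #040C00.

#040C00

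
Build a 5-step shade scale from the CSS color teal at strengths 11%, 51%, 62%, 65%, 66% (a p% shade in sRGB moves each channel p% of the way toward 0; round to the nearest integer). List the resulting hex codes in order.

CSS teal is rgb(0, 128, 128).
11%: (0→0, 128 − 14.08 = 113.92→114, 128 − 14.08 = 113.92→114) → #007272
51%: (0→0, 128 − 65.28 = 62.72→63, 128 − 65.28 = 62.72→63) → #003f3f
62%: (0→0, 128 − 79.36 = 48.64→49, 128 − 79.36 = 48.64→49) → #003131
65%: (0→0, 128 − 83.2 = 44.8→45, 128 − 83.2 = 44.8→45) → #002d2d
66%: (0→0, 128 − 84.48 = 43.52→44, 128 − 84.48 = 43.52→44) → #002c2c

#007272, #003f3f, #003131, #002d2d, #002c2c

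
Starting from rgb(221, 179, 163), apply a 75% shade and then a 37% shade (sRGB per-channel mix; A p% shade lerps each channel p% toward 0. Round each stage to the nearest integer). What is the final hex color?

#231C1A

A 75% shade moves each channel 75% toward 0:
  R: 221 − 165.75 = 55.25 → 55
  G: 179 − 134.25 = 44.75 → 45
  B: 163 − 122.25 = 40.75 → 41
After the shade: rgb(55, 45, 41) = #372D29.
Per channel, c → c + 0.37(0 − c):
  R: 55 − 20.35 = 34.65 → 35
  G: 45 + 0.37×(0−45) = 45 − 16.65 = 28.35 → 28
  B: 41 + 0.37×(0−41) = 41 − 15.17 = 25.83 → 26
rgb(35, 28, 26) = #231C1A.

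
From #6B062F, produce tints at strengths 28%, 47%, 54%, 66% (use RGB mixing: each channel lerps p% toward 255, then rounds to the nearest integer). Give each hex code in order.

#6B062F is rgb(107, 6, 47).
28%: (107 + 41.44 = 148.44→148, 6 + 69.72 = 75.72→76, 47 + 58.24 = 105.24→105) → #944C69
47%: (107 + 69.56 = 176.56→177, 6 + 117.03 = 123.03→123, 47 + 97.76 = 144.76→145) → #B17B91
54%: (107 + 79.92 = 186.92→187, 6 + 134.46 = 140.46→140, 47 + 112.32 = 159.32→159) → #BB8C9F
66%: (107 + 97.68 = 204.68→205, 6 + 164.34 = 170.34→170, 47 + 137.28 = 184.28→184) → #CDAAB8

#944C69, #B17B91, #BB8C9F, #CDAAB8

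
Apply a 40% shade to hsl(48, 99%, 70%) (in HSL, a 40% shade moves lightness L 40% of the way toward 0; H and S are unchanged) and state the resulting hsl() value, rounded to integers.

L moves 40% from 70 toward 0: 70 − 28 = 42 → 42.
H and S are unchanged.

hsl(48, 99%, 42%)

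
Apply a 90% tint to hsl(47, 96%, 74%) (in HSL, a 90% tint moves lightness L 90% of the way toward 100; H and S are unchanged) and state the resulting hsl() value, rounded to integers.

hsl(47, 96%, 97%)

L moves 90% from 74 toward 100: 74 + 23.4 = 97.4 → 97.
H and S are unchanged.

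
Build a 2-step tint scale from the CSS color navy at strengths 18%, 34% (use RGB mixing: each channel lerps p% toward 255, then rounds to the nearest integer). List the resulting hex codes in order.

CSS navy is rgb(0, 0, 128).
18%: (0 + 45.9 = 45.9→46, 0 + 45.9 = 45.9→46, 128 + 22.86 = 150.86→151) → #2E2E97
34%: (0 + 86.7 = 86.7→87, 0 + 86.7 = 86.7→87, 128 + 43.18 = 171.18→171) → #5757AB

#2E2E97, #5757AB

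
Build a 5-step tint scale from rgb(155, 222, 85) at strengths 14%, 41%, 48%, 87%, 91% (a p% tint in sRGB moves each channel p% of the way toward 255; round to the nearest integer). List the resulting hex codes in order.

14%: (155 + 14 = 169→169, 222 + 4.62 = 226.62→227, 85 + 23.8 = 108.8→109) → #A9E36D
41%: (155 + 41 = 196→196, 222 + 13.53 = 235.53→236, 85 + 69.7 = 154.7→155) → #C4EC9B
48%: (155 + 48 = 203→203, 222 + 15.84 = 237.84→238, 85 + 81.6 = 166.6→167) → #CBEEA7
87%: (155 + 87 = 242→242, 222 + 28.71 = 250.71→251, 85 + 147.9 = 232.9→233) → #F2FBE9
91%: (155 + 91 = 246→246, 222 + 30.03 = 252.03→252, 85 + 154.7 = 239.7→240) → #F6FCF0

#A9E36D, #C4EC9B, #CBEEA7, #F2FBE9, #F6FCF0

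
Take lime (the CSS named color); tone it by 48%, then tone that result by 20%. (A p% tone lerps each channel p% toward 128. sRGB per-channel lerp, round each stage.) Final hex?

CSS lime is rgb(0, 255, 0).
Lerp each channel 48% toward 128:
  R: 0 + 61.44 = 61.44 → 61
  G: 255 − 60.96 = 194.04 → 194
  B: 0 + 61.44 = 61.44 → 61
After the tone: rgb(61, 194, 61) = #3dc23d.
A 20% tone moves each channel 20% toward 128:
  R: 61 + 13.4 = 74.4 → 74
  G: 194 + 0.2×(128−194) = 194 − 13.2 = 180.8 → 181
  B: 61 + 13.4 = 74.4 → 74
rgb(74, 181, 74) = #4ab54a.

#4ab54a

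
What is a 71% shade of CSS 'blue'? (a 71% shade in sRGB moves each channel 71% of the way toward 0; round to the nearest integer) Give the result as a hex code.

CSS blue is rgb(0, 0, 255).
Lerp each channel 71% toward 0:
  R: 0 + 0.71×(0−0) = 0 + 0 = 0 → 0
  G: 0 + 0.71×(0−0) = 0 + 0 = 0 → 0
  B: 255 + 0.71×(0−255) = 255 − 181.05 = 73.95 → 74
rgb(0, 0, 74) = #00004a.

#00004a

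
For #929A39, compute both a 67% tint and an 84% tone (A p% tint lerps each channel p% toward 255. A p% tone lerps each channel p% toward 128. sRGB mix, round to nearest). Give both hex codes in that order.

#DBDEBE, #838475

#929A39 is rgb(146, 154, 57).
67% tint:
  R: 146 + 0.67×(255−146) = 146 + 73.03 = 219.03 → 219
  G: 154 + 67.67 = 221.67 → 222
  B: 57 + 132.66 = 189.66 → 190
  → #DBDEBE
84% tone:
  R: 146 + 0.84×(128−146) = 146 − 15.12 = 130.88 → 131
  G: 154 + 0.84×(128−154) = 154 − 21.84 = 132.16 → 132
  B: 57 + 0.84×(128−57) = 57 + 59.64 = 116.64 → 117
  → #838475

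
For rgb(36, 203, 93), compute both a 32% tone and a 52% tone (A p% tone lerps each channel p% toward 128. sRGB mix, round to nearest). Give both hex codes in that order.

#41B368, #54A46F

32% tone:
  R: 36 + 0.32×(128−36) = 36 + 29.44 = 65.44 → 65
  G: 203 − 24 = 179 → 179
  B: 93 + 11.2 = 104.2 → 104
  → #41B368
52% tone:
  R: 36 + 0.52×(128−36) = 36 + 47.84 = 83.84 → 84
  G: 203 + 0.52×(128−203) = 203 − 39 = 164 → 164
  B: 93 + 18.2 = 111.2 → 111
  → #54A46F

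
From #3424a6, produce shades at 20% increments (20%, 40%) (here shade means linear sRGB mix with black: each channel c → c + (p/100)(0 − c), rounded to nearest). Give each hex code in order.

#2a1d85, #1f1664

#3424a6 is rgb(52, 36, 166).
20%: (52 − 10.4 = 41.6→42, 36 − 7.2 = 28.8→29, 166 − 33.2 = 132.8→133) → #2a1d85
40%: (52 − 20.8 = 31.2→31, 36 − 14.4 = 21.6→22, 166 − 66.4 = 99.6→100) → #1f1664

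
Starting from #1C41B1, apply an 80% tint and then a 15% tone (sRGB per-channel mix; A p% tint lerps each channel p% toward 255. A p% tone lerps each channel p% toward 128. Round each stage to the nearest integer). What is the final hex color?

#C6CCDE

#1C41B1 is rgb(28, 65, 177).
Per channel, c → c + 0.8(255 − c):
  R: 28 + 181.6 = 209.6 → 210
  G: 65 + 152 = 217 → 217
  B: 177 + 62.4 = 239.4 → 239
After the tint: rgb(210, 217, 239) = #D2D9EF.
Per channel, c → c + 0.15(128 − c):
  R: 210 − 12.3 = 197.7 → 198
  G: 217 − 13.35 = 203.65 → 204
  B: 239 + 0.15×(128−239) = 239 − 16.65 = 222.35 → 222
rgb(198, 204, 222) = #C6CCDE.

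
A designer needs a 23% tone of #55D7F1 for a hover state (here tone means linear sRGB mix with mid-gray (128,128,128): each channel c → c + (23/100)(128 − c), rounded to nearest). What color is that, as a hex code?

#55D7F1 is rgb(85, 215, 241).
Per channel, c → c + 0.23(128 − c):
  R: 85 + 0.23×(128−85) = 85 + 9.89 = 94.89 → 95
  G: 215 + 0.23×(128−215) = 215 − 20.01 = 194.99 → 195
  B: 241 − 25.99 = 215.01 → 215
rgb(95, 195, 215) = #5FC3D7.

#5FC3D7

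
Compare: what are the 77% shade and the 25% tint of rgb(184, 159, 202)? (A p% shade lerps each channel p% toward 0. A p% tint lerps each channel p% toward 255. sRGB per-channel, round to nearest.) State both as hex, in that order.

#2a252e, #cab7d7

77% shade:
  R: 184 + 0.77×(0−184) = 184 − 141.68 = 42.32 → 42
  G: 159 + 0.77×(0−159) = 159 − 122.43 = 36.57 → 37
  B: 202 − 155.54 = 46.46 → 46
  → #2a252e
25% tint:
  R: 184 + 0.25×(255−184) = 184 + 17.75 = 201.75 → 202
  G: 159 + 0.25×(255−159) = 159 + 24 = 183 → 183
  B: 202 + 0.25×(255−202) = 202 + 13.25 = 215.25 → 215
  → #cab7d7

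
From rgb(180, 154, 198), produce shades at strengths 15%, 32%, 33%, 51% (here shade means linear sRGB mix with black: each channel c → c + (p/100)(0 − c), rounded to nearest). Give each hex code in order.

#9983A8, #7A6987, #796785, #584B61

15%: (180 − 27 = 153→153, 154 − 23.1 = 130.9→131, 198 − 29.7 = 168.3→168) → #9983A8
32%: (180 − 57.6 = 122.4→122, 154 − 49.28 = 104.72→105, 198 − 63.36 = 134.64→135) → #7A6987
33%: (180 − 59.4 = 120.6→121, 154 − 50.82 = 103.18→103, 198 − 65.34 = 132.66→133) → #796785
51%: (180 − 91.8 = 88.2→88, 154 − 78.54 = 75.46→75, 198 − 100.98 = 97.02→97) → #584B61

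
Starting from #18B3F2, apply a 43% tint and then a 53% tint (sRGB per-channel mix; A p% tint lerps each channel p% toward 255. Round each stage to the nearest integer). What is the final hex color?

#C1EBFC

#18B3F2 is rgb(24, 179, 242).
Per channel, c → c + 0.43(255 − c):
  R: 24 + 99.33 = 123.33 → 123
  G: 179 + 0.43×(255−179) = 179 + 32.68 = 211.68 → 212
  B: 242 + 5.59 = 247.59 → 248
After the tint: rgb(123, 212, 248) = #7BD4F8.
Lerp each channel 53% toward 255:
  R: 123 + 0.53×(255−123) = 123 + 69.96 = 192.96 → 193
  G: 212 + 22.79 = 234.79 → 235
  B: 248 + 3.71 = 251.71 → 252
rgb(193, 235, 252) = #C1EBFC.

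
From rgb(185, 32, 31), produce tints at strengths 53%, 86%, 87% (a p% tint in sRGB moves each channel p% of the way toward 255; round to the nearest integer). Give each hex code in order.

#de9696, #f5e0e0, #f6e2e2

53%: (185 + 37.1 = 222.1→222, 32 + 118.19 = 150.19→150, 31 + 118.72 = 149.72→150) → #de9696
86%: (185 + 60.2 = 245.2→245, 32 + 191.78 = 223.78→224, 31 + 192.64 = 223.64→224) → #f5e0e0
87%: (185 + 60.9 = 245.9→246, 32 + 194.01 = 226.01→226, 31 + 194.88 = 225.88→226) → #f6e2e2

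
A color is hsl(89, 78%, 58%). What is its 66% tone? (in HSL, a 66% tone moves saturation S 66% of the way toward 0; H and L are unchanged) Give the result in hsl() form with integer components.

S moves 66% from 78 toward 0: 78 − 51.48 = 26.52 → 27.
H and L are unchanged.

hsl(89, 27%, 58%)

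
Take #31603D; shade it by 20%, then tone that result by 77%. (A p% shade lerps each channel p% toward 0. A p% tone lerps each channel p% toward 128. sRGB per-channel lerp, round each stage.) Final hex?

#6C746E

#31603D is rgb(49, 96, 61).
A 20% shade moves each channel 20% toward 0:
  R: 49 + 0.2×(0−49) = 49 − 9.8 = 39.2 → 39
  G: 96 + 0.2×(0−96) = 96 − 19.2 = 76.8 → 77
  B: 61 − 12.2 = 48.8 → 49
After the shade: rgb(39, 77, 49) = #274D31.
Lerp each channel 77% toward 128:
  R: 39 + 0.77×(128−39) = 39 + 68.53 = 107.53 → 108
  G: 77 + 0.77×(128−77) = 77 + 39.27 = 116.27 → 116
  B: 49 + 0.77×(128−49) = 49 + 60.83 = 109.83 → 110
rgb(108, 116, 110) = #6C746E.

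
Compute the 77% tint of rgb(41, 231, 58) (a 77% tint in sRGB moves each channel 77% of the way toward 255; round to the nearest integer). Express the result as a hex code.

#cef9d2

A 77% tint moves each channel 77% toward 255:
  R: 41 + 0.77×(255−41) = 41 + 164.78 = 205.78 → 206
  G: 231 + 0.77×(255−231) = 231 + 18.48 = 249.48 → 249
  B: 58 + 0.77×(255−58) = 58 + 151.69 = 209.69 → 210
rgb(206, 249, 210) = #cef9d2.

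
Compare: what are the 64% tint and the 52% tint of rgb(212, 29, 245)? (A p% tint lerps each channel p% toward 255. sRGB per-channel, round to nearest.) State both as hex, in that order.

64% tint:
  R: 212 + 27.52 = 239.52 → 240
  G: 29 + 0.64×(255−29) = 29 + 144.64 = 173.64 → 174
  B: 245 + 0.64×(255−245) = 245 + 6.4 = 251.4 → 251
  → #F0AEFB
52% tint:
  R: 212 + 22.36 = 234.36 → 234
  G: 29 + 117.52 = 146.52 → 147
  B: 245 + 5.2 = 250.2 → 250
  → #EA93FA

#F0AEFB, #EA93FA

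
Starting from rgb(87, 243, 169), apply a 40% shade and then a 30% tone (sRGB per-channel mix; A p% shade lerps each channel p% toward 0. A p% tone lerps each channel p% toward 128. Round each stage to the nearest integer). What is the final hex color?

#4b8d6d

Lerp each channel 40% toward 0:
  R: 87 + 0.4×(0−87) = 87 − 34.8 = 52.2 → 52
  G: 243 − 97.2 = 145.8 → 146
  B: 169 + 0.4×(0−169) = 169 − 67.6 = 101.4 → 101
After the shade: rgb(52, 146, 101) = #349265.
Lerp each channel 30% toward 128:
  R: 52 + 22.8 = 74.8 → 75
  G: 146 + 0.3×(128−146) = 146 − 5.4 = 140.6 → 141
  B: 101 + 0.3×(128−101) = 101 + 8.1 = 109.1 → 109
rgb(75, 141, 109) = #4b8d6d.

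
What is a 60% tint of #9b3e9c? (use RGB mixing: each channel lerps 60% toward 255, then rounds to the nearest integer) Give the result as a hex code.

#9b3e9c is rgb(155, 62, 156).
Per channel, c → c + 0.6(255 − c):
  R: 155 + 60 = 215 → 215
  G: 62 + 0.6×(255−62) = 62 + 115.8 = 177.8 → 178
  B: 156 + 0.6×(255−156) = 156 + 59.4 = 215.4 → 215
rgb(215, 178, 215) = #d7b2d7.

#d7b2d7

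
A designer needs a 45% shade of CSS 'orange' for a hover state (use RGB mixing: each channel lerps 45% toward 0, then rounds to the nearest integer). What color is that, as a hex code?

CSS orange is rgb(255, 165, 0).
Per channel, c → c + 0.45(0 − c):
  R: 255 + 0.45×(0−255) = 255 − 114.75 = 140.25 → 140
  G: 165 + 0.45×(0−165) = 165 − 74.25 = 90.75 → 91
  B: 0 + 0 = 0 → 0
rgb(140, 91, 0) = #8C5B00.

#8C5B00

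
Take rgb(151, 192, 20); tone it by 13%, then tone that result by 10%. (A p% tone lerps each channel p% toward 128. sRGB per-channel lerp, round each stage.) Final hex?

#92B22B

A 13% tone moves each channel 13% toward 128:
  R: 151 − 2.99 = 148.01 → 148
  G: 192 + 0.13×(128−192) = 192 − 8.32 = 183.68 → 184
  B: 20 + 0.13×(128−20) = 20 + 14.04 = 34.04 → 34
After the tone: rgb(148, 184, 34) = #94B822.
Per channel, c → c + 0.1(128 − c):
  R: 148 + 0.1×(128−148) = 148 − 2 = 146 → 146
  G: 184 + 0.1×(128−184) = 184 − 5.6 = 178.4 → 178
  B: 34 + 0.1×(128−34) = 34 + 9.4 = 43.4 → 43
rgb(146, 178, 43) = #92B22B.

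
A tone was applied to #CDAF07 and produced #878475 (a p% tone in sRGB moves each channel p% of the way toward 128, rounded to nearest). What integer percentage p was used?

91%

#CDAF07 is rgb(205, 175, 7); #878475 is rgb(135, 132, 117).
On the B channel (widest range): 117 ≈ 7 + (p/100)(128 − 7), so p ≈ 100×(117 − 7)/(128 − 7) = 11000/121 = 90.91.
p = 91 reproduces all three channels after rounding.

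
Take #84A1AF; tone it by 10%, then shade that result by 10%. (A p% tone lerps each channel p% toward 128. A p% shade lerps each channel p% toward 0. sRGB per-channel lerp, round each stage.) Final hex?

#84A1AF is rgb(132, 161, 175).
Lerp each channel 10% toward 128:
  R: 132 − 0.4 = 131.6 → 132
  G: 161 + 0.1×(128−161) = 161 − 3.3 = 157.7 → 158
  B: 175 + 0.1×(128−175) = 175 − 4.7 = 170.3 → 170
After the tone: rgb(132, 158, 170) = #849EAA.
Per channel, c → c + 0.1(0 − c):
  R: 132 + 0.1×(0−132) = 132 − 13.2 = 118.8 → 119
  G: 158 − 15.8 = 142.2 → 142
  B: 170 + 0.1×(0−170) = 170 − 17 = 153 → 153
rgb(119, 142, 153) = #778E99.

#778E99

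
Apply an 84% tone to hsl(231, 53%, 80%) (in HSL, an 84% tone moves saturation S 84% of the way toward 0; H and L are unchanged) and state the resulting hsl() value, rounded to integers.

hsl(231, 8%, 80%)

S moves 84% from 53 toward 0: 53 − 44.52 = 8.48 → 8.
H and L are unchanged.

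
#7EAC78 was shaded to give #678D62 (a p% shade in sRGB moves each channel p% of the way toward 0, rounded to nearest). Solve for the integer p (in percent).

#7EAC78 is rgb(126, 172, 120); #678D62 is rgb(103, 141, 98).
On the G channel (widest range): 141 ≈ 172 + (p/100)(0 − 172), so p ≈ 100×(141 − 172)/(0 − 172) = -3100/-172 = 18.02.
p = 18 reproduces all three channels after rounding.

18%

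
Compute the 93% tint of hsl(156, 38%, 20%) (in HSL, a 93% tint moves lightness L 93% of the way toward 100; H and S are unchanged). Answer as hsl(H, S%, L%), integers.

L moves 93% from 20 toward 100: 20 + 74.4 = 94.4 → 94.
H and S are unchanged.

hsl(156, 38%, 94%)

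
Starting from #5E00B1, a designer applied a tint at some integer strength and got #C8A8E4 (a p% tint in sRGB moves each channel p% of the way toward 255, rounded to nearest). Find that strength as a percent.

66%

#5E00B1 is rgb(94, 0, 177); #C8A8E4 is rgb(200, 168, 228).
On the G channel (widest range): 168 ≈ 0 + (p/100)(255 − 0), so p ≈ 100×(168 − 0)/(255 − 0) = 16800/255 = 65.88.
p = 66 reproduces all three channels after rounding.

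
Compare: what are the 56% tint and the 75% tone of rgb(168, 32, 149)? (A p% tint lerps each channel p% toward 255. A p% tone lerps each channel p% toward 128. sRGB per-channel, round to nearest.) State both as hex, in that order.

#D99DD0, #8A6885

56% tint:
  R: 168 + 0.56×(255−168) = 168 + 48.72 = 216.72 → 217
  G: 32 + 124.88 = 156.88 → 157
  B: 149 + 0.56×(255−149) = 149 + 59.36 = 208.36 → 208
  → #D99DD0
75% tone:
  R: 168 + 0.75×(128−168) = 168 − 30 = 138 → 138
  G: 32 + 0.75×(128−32) = 32 + 72 = 104 → 104
  B: 149 − 15.75 = 133.25 → 133
  → #8A6885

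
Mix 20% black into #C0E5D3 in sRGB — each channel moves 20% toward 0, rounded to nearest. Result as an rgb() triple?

#C0E5D3 is rgb(192, 229, 211).
Lerp each channel 20% toward 0:
  R: 192 + 0.2×(0−192) = 192 − 38.4 = 153.6 → 154
  G: 229 − 45.8 = 183.2 → 183
  B: 211 + 0.2×(0−211) = 211 − 42.2 = 168.8 → 169

rgb(154, 183, 169)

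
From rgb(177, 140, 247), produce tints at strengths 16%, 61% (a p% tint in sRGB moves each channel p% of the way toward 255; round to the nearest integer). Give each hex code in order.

#BD9EF8, #E1D2FC

16%: (177 + 12.48 = 189.48→189, 140 + 18.4 = 158.4→158, 247 + 1.28 = 248.28→248) → #BD9EF8
61%: (177 + 47.58 = 224.58→225, 140 + 70.15 = 210.15→210, 247 + 4.88 = 251.88→252) → #E1D2FC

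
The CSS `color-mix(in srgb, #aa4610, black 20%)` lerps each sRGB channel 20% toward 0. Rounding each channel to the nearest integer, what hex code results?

#88380d

#aa4610 is rgb(170, 70, 16).
A 20% shade moves each channel 20% toward 0:
  R: 170 + 0.2×(0−170) = 170 − 34 = 136 → 136
  G: 70 + 0.2×(0−70) = 70 − 14 = 56 → 56
  B: 16 − 3.2 = 12.8 → 13
rgb(136, 56, 13) = #88380d.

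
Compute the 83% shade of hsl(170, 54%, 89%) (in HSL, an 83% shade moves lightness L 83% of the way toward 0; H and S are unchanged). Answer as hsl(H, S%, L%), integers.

L moves 83% from 89 toward 0: 89 − 73.87 = 15.13 → 15.
H and S are unchanged.

hsl(170, 54%, 15%)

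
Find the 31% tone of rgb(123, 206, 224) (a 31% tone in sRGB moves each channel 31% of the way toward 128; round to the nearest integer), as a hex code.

#7DB6C2

A 31% tone moves each channel 31% toward 128:
  R: 123 + 0.31×(128−123) = 123 + 1.55 = 124.55 → 125
  G: 206 − 24.18 = 181.82 → 182
  B: 224 + 0.31×(128−224) = 224 − 29.76 = 194.24 → 194
rgb(125, 182, 194) = #7DB6C2.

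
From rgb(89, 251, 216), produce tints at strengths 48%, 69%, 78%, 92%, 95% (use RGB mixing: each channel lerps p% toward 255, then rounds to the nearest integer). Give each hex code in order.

48%: (89 + 79.68 = 168.68→169, 251 + 1.92 = 252.92→253, 216 + 18.72 = 234.72→235) → #A9FDEB
69%: (89 + 114.54 = 203.54→204, 251 + 2.76 = 253.76→254, 216 + 26.91 = 242.91→243) → #CCFEF3
78%: (89 + 129.48 = 218.48→218, 251 + 3.12 = 254.12→254, 216 + 30.42 = 246.42→246) → #DAFEF6
92%: (89 + 152.72 = 241.72→242, 251 + 3.68 = 254.68→255, 216 + 35.88 = 251.88→252) → #F2FFFC
95%: (89 + 157.7 = 246.7→247, 251 + 3.8 = 254.8→255, 216 + 37.05 = 253.05→253) → #F7FFFD

#A9FDEB, #CCFEF3, #DAFEF6, #F2FFFC, #F7FFFD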